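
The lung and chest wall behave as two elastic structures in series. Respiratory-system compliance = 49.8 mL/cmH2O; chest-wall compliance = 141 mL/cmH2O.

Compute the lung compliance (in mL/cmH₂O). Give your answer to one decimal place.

77.0

1/CL = 1/Crs − 1/Ccw.
1/CL = 1/49.8 − 1/141 = 0.01299.
CL = 76.982 mL/cmH2O.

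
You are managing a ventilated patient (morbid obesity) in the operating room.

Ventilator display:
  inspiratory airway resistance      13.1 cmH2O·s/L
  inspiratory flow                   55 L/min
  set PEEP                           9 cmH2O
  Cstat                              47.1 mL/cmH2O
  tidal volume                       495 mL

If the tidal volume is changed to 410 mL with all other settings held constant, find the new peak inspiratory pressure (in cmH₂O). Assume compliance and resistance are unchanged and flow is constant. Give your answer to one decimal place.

Flow: 55 L/min ÷ 60 = 0.9167 L/s.
PIP = Vt/C + R·V̇ + PEEP (constant-flow equation of motion).
Only the elastic term changes: ΔPIP = ΔVt / C = (410 − 495) / 47.1 = -1.805 cmH2O.
Original PIP = 495/47.1 + 13.1×0.9167 + 9 = 31.518 cmH2O; new PIP = 31.518 + (-1.805) = 29.713 cmH2O.

29.7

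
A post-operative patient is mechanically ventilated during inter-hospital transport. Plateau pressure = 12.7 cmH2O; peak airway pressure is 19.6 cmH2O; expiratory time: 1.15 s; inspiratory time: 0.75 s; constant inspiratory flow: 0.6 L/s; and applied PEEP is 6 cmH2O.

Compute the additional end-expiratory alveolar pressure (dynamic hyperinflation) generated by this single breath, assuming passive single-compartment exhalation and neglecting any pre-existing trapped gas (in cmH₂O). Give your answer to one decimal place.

Vt = flow × Ti = 0.6 L/s × 0.75 s × 1000 mL/L = 450.0 mL.
R = (PIP − Pplat)/V̇ = (19.6 − 12.7) / 0.6 = 6.9/0.6 = 11.5 cmH2O·s/L.
C = Vt/(Pplat − PEEP) = 450.0 / (12.7 − 6) = 450.0/6.7 = 67.164 mL/cmH2O.
τ = R × C = 11.5 × 0.06716 L/cmH2O = 0.7723 s.
Fraction remaining = e^(−Te/τ) = e^(−1.15/0.7723) = 0.2256; trapped volume = 450.0 × 0.2256 = 101.52 mL.
Additional alveolar pressure from trapping ≈ V_trapped / C = 101.52 / 67.164 = 1.512 cmH2O.

1.5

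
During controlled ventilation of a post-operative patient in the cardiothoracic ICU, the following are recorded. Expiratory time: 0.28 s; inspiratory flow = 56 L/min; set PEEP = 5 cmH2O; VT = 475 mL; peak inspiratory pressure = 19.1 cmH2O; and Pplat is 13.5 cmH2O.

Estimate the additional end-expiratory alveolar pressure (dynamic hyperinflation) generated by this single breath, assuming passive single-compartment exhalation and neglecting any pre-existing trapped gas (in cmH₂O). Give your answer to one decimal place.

Flow: 56 L/min ÷ 60 = 0.9333 L/s.
R = (PIP − Pplat)/V̇ = (19.1 − 13.5) / 0.9333 = 5.6/0.9333 = 6.0 cmH2O·s/L.
C = Vt/(Pplat − PEEP) = 475.0 / (13.5 − 5) = 475.0/8.5 = 55.882 mL/cmH2O.
τ = R × C = 6.0 × 0.05588 L/cmH2O = 0.3353 s.
Fraction remaining = e^(−Te/τ) = e^(−0.28/0.3353) = 0.4338; trapped volume = 475.0 × 0.4338 = 206.06 mL.
Additional alveolar pressure from trapping ≈ V_trapped / C = 206.06 / 55.882 = 3.687 cmH2O.

3.7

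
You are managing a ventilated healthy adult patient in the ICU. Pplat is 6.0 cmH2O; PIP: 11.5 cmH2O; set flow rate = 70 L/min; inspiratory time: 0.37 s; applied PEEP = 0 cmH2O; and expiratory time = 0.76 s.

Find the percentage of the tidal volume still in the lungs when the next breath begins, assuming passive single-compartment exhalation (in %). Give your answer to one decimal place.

Flow: 70 L/min ÷ 60 = 1.1667 L/s.
Vt = flow × Ti = 1.1667 L/s × 0.37 s × 1000 mL/L = 431.68 mL.
R = (PIP − Pplat)/V̇ = (11.5 − 6.0) / 1.1667 = 5.5/1.1667 = 4.714 cmH2O·s/L.
C = Vt/(Pplat − PEEP) = 431.68 / (6.0 − 0) = 431.68/6.0 = 71.947 mL/cmH2O.
τ = R × C = 4.714 × 0.07195 L/cmH2O = 0.3392 s.
Fraction remaining at end-expiration = e^(−Te/τ) = e^(−0.76/0.3392) = 0.1064 → 10.64%.

10.6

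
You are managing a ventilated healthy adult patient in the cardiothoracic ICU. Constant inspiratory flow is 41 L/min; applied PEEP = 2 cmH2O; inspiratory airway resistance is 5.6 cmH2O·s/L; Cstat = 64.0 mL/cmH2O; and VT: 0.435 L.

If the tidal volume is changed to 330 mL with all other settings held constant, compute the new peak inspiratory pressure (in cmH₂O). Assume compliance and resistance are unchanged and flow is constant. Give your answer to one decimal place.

Flow: 41 L/min ÷ 60 = 0.6833 L/s.
PIP = Vt/C + R·V̇ + PEEP (constant-flow equation of motion).
Only the elastic term changes: ΔPIP = ΔVt / C = (330 − 435) / 64.0 = -1.641 cmH2O.
Original PIP = 435/64.0 + 5.6×0.6833 + 2 = 12.623 cmH2O; new PIP = 12.623 + (-1.641) = 10.982 cmH2O.

11.0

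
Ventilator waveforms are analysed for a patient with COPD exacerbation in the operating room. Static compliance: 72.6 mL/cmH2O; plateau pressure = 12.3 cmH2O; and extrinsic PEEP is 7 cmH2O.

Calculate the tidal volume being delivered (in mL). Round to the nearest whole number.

Vt = Cstat × (Pplat − PEEP) = 72.6 × (12.3 − 7) = 72.6 × 5.3 = 384.78 mL.

385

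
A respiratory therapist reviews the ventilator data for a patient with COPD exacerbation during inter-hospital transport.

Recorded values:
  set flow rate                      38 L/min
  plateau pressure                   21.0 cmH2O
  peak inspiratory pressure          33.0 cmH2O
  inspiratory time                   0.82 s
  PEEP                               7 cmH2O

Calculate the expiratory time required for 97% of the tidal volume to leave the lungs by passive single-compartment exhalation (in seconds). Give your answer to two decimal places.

2.46

Flow: 38 L/min ÷ 60 = 0.6333 L/s.
Vt = flow × Ti = 0.6333 L/s × 0.82 s × 1000 mL/L = 519.31 mL.
R = (PIP − Pplat)/V̇ = (33.0 − 21.0) / 0.6333 = 12.0/0.6333 = 18.948 cmH2O·s/L.
C = Vt/(Pplat − PEEP) = 519.31 / (21.0 − 7) = 519.31/14.0 = 37.094 mL/cmH2O.
τ = R × C = 18.948 × 0.03709 L/cmH2O = 0.7028 s.
t = −τ·ln(1 − 0.97) = −0.7028·ln(0.03) = 2.464 s.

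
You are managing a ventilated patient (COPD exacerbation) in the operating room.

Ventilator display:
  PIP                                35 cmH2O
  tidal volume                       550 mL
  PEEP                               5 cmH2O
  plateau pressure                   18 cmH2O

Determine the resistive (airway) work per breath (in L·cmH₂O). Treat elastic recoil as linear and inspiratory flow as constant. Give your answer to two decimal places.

With constant inspiratory flow the resistive pressure is constant at PIP − Pplat = 35 − 18 = 17.0 cmH2O, so resistive work = 17.0 × 0.550 = 9.35 L·cmH2O.

9.35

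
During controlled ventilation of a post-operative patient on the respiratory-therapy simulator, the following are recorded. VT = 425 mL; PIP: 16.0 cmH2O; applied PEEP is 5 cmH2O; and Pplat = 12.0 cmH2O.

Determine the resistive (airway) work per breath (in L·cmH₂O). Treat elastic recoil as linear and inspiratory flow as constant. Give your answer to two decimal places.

1.70

With constant inspiratory flow the resistive pressure is constant at PIP − Pplat = 16.0 − 12.0 = 4.0 cmH2O, so resistive work = 4.0 × 0.425 = 1.7 L·cmH2O.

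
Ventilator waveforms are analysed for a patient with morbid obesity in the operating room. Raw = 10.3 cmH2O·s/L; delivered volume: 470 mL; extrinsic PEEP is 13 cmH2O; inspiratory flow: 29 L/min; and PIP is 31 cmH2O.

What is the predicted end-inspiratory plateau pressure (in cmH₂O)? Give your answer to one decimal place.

Flow: 29 L/min ÷ 60 = 0.4833 L/s.
Pplat = PIP − Raw × flow = 31 − 10.3 × 0.4833 = 31 − 4.978 = 26.022 cmH2O.

26.0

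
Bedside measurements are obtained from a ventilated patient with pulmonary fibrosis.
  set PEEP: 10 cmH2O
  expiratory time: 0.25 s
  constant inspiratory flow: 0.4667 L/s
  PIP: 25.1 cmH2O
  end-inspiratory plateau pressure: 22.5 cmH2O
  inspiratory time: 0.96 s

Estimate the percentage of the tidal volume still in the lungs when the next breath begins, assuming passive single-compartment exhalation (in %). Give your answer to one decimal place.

28.6

Vt = flow × Ti = 0.4667 L/s × 0.96 s × 1000 mL/L = 448.03 mL.
R = (PIP − Pplat)/V̇ = (25.1 − 22.5) / 0.4667 = 2.6/0.4667 = 5.571 cmH2O·s/L.
C = Vt/(Pplat − PEEP) = 448.03 / (22.5 − 10) = 448.03/12.5 = 35.842 mL/cmH2O.
τ = R × C = 5.571 × 0.03584 L/cmH2O = 0.1997 s.
Fraction remaining at end-expiration = e^(−Te/τ) = e^(−0.25/0.1997) = 0.286 → 28.6%.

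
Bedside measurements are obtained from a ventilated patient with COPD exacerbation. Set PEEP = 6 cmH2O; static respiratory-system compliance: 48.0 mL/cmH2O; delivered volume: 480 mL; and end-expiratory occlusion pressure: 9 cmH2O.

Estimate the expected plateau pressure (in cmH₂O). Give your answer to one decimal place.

End-expiratory occlusion gives total PEEP = 9 cmH2O (intrinsic PEEP = 9 − 6 = 3). Use total PEEP for the elastic gradient.
Pplat = PEEPtotal + Vt / Cstat = 9 + 480 / 48.0 = 9 + 10.0 = 19.0 cmH2O.

19.0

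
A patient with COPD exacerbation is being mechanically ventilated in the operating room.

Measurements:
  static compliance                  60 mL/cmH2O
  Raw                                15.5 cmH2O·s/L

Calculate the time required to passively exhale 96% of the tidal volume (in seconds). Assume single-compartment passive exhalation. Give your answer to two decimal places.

2.99

τ = R × C = 15.5 × 60 mL/cmH2O = 15.5 × 0.060 L/cmH2O = 0.93 s.
Exhaled fraction f = 1 − e^(−t/τ) → t = −τ·ln(1 − f) = −0.93·ln(0.04) = 2.994 s.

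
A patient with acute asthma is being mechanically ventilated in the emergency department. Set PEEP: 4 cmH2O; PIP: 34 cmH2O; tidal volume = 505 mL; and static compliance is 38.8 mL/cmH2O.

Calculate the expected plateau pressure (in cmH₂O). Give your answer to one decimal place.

Pplat = PEEP + Vt / Cstat = 4 + 505 / 38.8 = 4 + 13.015 = 17.015 cmH2O.

17.0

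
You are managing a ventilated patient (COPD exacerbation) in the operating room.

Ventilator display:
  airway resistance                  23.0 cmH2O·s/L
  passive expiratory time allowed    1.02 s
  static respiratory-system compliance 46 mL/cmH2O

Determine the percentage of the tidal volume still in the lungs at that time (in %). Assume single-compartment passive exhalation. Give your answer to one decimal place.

38.1

τ = R × C = 23.0 × 46 mL/cmH2O = 23.0 × 0.046 L/cmH2O = 1.058 s.
Passive exhalation: V(t)/V₀ = e^(−t/τ) = e^(−1.02/1.058) = 0.3813.
Fraction remaining = 0.3813 → 38.13%.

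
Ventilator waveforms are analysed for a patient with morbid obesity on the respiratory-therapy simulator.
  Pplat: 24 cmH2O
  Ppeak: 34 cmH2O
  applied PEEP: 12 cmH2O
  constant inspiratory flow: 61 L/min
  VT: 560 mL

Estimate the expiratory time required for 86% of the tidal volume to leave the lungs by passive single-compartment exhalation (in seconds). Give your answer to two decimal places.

Flow: 61 L/min ÷ 60 = 1.0167 L/s.
R = (PIP − Pplat)/V̇ = (34 − 24) / 1.0167 = 10.0/1.0167 = 9.836 cmH2O·s/L.
C = Vt/(Pplat − PEEP) = 560.0 / (24 − 12) = 560.0/12.0 = 46.667 mL/cmH2O.
τ = R × C = 9.836 × 0.04667 L/cmH2O = 0.459 s.
t = −τ·ln(1 − 0.86) = −0.459·ln(0.14) = 0.9024 s.

0.90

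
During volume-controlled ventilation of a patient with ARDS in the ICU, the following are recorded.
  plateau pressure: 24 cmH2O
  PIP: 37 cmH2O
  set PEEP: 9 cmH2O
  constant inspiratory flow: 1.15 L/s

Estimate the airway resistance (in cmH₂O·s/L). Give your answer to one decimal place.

11.3

Raw = (PIP − Pplat) / flow = (37 − 24) / 1.15 = 13.0 / 1.15 = 11.304 cmH2O·s/L.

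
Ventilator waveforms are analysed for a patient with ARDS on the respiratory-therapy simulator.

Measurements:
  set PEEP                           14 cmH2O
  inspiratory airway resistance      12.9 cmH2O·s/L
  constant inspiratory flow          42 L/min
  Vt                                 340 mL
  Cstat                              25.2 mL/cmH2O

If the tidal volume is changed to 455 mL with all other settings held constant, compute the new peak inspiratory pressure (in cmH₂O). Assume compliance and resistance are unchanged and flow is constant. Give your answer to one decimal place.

41.1

Flow: 42 L/min ÷ 60 = 0.7 L/s.
PIP = Vt/C + R·V̇ + PEEP (constant-flow equation of motion).
Only the elastic term changes: ΔPIP = ΔVt / C = (455 − 340) / 25.2 = 4.563 cmH2O.
Original PIP = 340/25.2 + 12.9×0.7 + 14 = 36.522 cmH2O; new PIP = 36.522 + (4.563) = 41.085 cmH2O.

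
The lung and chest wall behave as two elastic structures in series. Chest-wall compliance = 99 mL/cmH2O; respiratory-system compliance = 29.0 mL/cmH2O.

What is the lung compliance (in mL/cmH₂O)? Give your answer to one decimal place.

1/CL = 1/Crs − 1/Ccw.
1/CL = 1/29.0 − 1/99 = 0.02438.
CL = 41.017 mL/cmH2O.

41.0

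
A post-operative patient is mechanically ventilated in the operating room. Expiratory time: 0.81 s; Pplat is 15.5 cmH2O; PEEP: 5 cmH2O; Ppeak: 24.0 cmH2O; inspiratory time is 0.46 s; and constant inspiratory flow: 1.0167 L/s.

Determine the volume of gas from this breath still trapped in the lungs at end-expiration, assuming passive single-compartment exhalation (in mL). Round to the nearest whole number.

Vt = flow × Ti = 1.0167 L/s × 0.46 s × 1000 mL/L = 467.68 mL.
R = (PIP − Pplat)/V̇ = (24.0 − 15.5) / 1.0167 = 8.5/1.0167 = 8.36 cmH2O·s/L.
C = Vt/(Pplat − PEEP) = 467.68 / (15.5 − 5) = 467.68/10.5 = 44.541 mL/cmH2O.
τ = R × C = 8.36 × 0.04454 L/cmH2O = 0.3724 s.
Fraction remaining = e^(−Te/τ) = e^(−0.81/0.3724) = 0.1136.
Trapped volume = 467.68 × 0.1136 = 53.128 mL.

53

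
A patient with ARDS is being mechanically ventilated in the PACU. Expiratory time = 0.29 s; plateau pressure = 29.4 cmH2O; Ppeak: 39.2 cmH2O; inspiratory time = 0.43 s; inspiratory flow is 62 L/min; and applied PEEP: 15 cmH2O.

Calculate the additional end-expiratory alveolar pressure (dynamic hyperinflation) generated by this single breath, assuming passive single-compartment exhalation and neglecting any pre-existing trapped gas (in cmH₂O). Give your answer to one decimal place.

5.3

Flow: 62 L/min ÷ 60 = 1.0333 L/s.
Vt = flow × Ti = 1.0333 L/s × 0.43 s × 1000 mL/L = 444.32 mL.
R = (PIP − Pplat)/V̇ = (39.2 − 29.4) / 1.0333 = 9.8/1.0333 = 9.484 cmH2O·s/L.
C = Vt/(Pplat − PEEP) = 444.32 / (29.4 − 15) = 444.32/14.4 = 30.856 mL/cmH2O.
τ = R × C = 9.484 × 0.03086 L/cmH2O = 0.2927 s.
Fraction remaining = e^(−Te/τ) = e^(−0.29/0.2927) = 0.3713; trapped volume = 444.32 × 0.3713 = 164.98 mL.
Additional alveolar pressure from trapping ≈ V_trapped / C = 164.98 / 30.856 = 5.347 cmH2O.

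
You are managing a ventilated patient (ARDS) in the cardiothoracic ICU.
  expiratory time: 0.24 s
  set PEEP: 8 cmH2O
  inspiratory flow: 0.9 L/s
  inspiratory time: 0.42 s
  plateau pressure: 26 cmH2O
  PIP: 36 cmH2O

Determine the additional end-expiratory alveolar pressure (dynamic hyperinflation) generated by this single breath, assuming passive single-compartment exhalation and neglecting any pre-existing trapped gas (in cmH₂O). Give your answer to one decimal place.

6.4

Vt = flow × Ti = 0.9 L/s × 0.42 s × 1000 mL/L = 378.0 mL.
R = (PIP − Pplat)/V̇ = (36 − 26) / 0.9 = 10.0/0.9 = 11.111 cmH2O·s/L.
C = Vt/(Pplat − PEEP) = 378.0 / (26 − 8) = 378.0/18.0 = 21.0 mL/cmH2O.
τ = R × C = 11.111 × 0.021 L/cmH2O = 0.2333 s.
Fraction remaining = e^(−Te/τ) = e^(−0.24/0.2333) = 0.3575; trapped volume = 378.0 × 0.3575 = 135.14 mL.
Additional alveolar pressure from trapping ≈ V_trapped / C = 135.14 / 21.0 = 6.435 cmH2O.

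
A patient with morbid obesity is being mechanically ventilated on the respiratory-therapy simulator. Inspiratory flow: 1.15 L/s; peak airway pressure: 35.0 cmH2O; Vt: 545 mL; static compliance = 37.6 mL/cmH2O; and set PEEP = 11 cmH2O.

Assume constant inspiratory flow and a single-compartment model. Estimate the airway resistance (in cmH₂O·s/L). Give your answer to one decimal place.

Equation of motion (constant flow): PIP = Vt/C + R·V̇ + PEEP.
R·V̇ = PIP − Vt/C − PEEP = 35.0 − 545/37.6 − 11 = 35.0 − 14.495 − 11 = 9.505 cmH2O.
R = 9.505 / 1.15 = 8.265 cmH2O·s/L.

8.3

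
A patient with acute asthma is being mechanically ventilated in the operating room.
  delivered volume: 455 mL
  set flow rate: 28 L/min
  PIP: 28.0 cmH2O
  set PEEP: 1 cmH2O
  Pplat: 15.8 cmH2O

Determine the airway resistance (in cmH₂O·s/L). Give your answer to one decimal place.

26.1

Flow: 28 L/min ÷ 60 = 0.4667 L/s.
Raw = (PIP − Pplat) / flow = (28.0 − 15.8) / 0.4667 = 12.2 / 0.4667 = 26.141 cmH2O·s/L.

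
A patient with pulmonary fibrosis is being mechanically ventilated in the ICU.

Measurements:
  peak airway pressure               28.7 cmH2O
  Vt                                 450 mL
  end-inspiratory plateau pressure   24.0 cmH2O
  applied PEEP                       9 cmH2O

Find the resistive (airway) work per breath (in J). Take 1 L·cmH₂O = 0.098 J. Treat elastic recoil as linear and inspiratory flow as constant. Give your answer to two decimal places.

0.21

With constant inspiratory flow the resistive pressure is constant at PIP − Pplat = 28.7 − 24.0 = 4.7 cmH2O, so resistive work = 4.7 × 0.450 = 2.115 L·cmH2O.
× 0.098 J/(L·cmH2O) → 0.2073 J.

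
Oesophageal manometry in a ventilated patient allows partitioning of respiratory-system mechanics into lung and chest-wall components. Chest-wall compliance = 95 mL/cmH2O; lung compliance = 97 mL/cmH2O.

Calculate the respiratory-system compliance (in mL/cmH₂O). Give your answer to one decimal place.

Lung and chest wall are elastances in series: 1/Crs = 1/CL + 1/Ccw.
1/Crs = 1/97 + 1/95 = 0.02084.
Crs = 47.985 mL/cmH2O.

48.0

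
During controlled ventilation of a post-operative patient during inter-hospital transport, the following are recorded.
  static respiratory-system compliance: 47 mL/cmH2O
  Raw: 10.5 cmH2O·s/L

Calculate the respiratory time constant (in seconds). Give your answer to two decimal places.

τ = R × C = 10.5 × 47 mL/cmH2O = 10.5 × 0.047 L/cmH2O = 0.4935 s.

0.49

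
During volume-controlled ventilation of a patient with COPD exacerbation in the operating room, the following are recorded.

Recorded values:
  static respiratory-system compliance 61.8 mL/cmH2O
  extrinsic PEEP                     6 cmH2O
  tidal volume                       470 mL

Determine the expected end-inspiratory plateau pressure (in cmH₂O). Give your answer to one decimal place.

Pplat = PEEP + Vt / Cstat = 6 + 470 / 61.8 = 6 + 7.605 = 13.605 cmH2O.

13.6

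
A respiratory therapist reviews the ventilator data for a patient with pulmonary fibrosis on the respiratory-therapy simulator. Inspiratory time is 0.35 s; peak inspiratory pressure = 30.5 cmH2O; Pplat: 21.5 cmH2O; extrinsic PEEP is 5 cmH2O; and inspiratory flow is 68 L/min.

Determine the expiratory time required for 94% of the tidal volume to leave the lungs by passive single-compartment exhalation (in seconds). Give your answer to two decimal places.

Flow: 68 L/min ÷ 60 = 1.1333 L/s.
Vt = flow × Ti = 1.1333 L/s × 0.35 s × 1000 mL/L = 396.66 mL.
R = (PIP − Pplat)/V̇ = (30.5 − 21.5) / 1.1333 = 9.0/1.1333 = 7.941 cmH2O·s/L.
C = Vt/(Pplat − PEEP) = 396.66 / (21.5 − 5) = 396.66/16.5 = 24.04 mL/cmH2O.
τ = R × C = 7.941 × 0.02404 L/cmH2O = 0.1909 s.
t = −τ·ln(1 − 0.94) = −0.1909·ln(0.06) = 0.5371 s.

0.54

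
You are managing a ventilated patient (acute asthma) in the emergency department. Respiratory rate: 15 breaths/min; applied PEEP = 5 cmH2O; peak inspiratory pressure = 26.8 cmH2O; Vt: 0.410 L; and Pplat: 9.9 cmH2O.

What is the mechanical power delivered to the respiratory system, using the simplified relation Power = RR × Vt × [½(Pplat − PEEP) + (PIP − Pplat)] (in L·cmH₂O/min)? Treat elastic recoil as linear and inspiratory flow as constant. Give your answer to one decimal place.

Per-breath work = Vt × [½(Pplat−PEEP) + (PIP−Pplat)] = 0.410 × [0.5×4.9 + 16.9] = 0.410 × 19.35 = 7.934 L·cmH2O.
Power = 15 × 7.934 = 119.01 L·cmH2O/min.

119.0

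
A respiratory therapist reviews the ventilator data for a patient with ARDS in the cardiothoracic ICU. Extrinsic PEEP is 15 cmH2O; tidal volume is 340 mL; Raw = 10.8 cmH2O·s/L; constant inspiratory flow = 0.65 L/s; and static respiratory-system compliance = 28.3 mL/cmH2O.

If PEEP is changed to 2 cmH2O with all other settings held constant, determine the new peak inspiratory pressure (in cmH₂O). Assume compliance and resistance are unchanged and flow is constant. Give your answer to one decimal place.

PIP = Vt/C + R·V̇ + PEEP (constant-flow equation of motion).
Only the baseline term changes: ΔPIP = ΔPEEP = 2 − 15 = -13.0 cmH2O.
Original PIP = 340/28.3 + 10.8×0.65 + 15 = 34.034 cmH2O; new PIP = 34.034 + (-13.0) = 21.034 cmH2O.

21.0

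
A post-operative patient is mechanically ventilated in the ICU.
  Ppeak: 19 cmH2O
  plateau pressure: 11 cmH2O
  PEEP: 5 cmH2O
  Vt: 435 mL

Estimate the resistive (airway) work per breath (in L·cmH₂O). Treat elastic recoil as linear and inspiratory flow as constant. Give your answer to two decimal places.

3.48

With constant inspiratory flow the resistive pressure is constant at PIP − Pplat = 19 − 11 = 8.0 cmH2O, so resistive work = 8.0 × 0.435 = 3.48 L·cmH2O.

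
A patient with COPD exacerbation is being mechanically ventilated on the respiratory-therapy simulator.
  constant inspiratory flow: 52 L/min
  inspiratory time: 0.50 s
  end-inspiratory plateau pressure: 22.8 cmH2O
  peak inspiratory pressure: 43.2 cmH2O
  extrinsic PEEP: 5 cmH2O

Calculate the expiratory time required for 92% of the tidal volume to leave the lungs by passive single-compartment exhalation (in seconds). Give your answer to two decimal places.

1.45

Flow: 52 L/min ÷ 60 = 0.8667 L/s.
Vt = flow × Ti = 0.8667 L/s × 0.50 s × 1000 mL/L = 433.35 mL.
R = (PIP − Pplat)/V̇ = (43.2 − 22.8) / 0.8667 = 20.4/0.8667 = 23.538 cmH2O·s/L.
C = Vt/(Pplat − PEEP) = 433.35 / (22.8 − 5) = 433.35/17.8 = 24.346 mL/cmH2O.
τ = R × C = 23.538 × 0.02435 L/cmH2O = 0.5732 s.
t = −τ·ln(1 − 0.92) = −0.5732·ln(0.08) = 1.448 s.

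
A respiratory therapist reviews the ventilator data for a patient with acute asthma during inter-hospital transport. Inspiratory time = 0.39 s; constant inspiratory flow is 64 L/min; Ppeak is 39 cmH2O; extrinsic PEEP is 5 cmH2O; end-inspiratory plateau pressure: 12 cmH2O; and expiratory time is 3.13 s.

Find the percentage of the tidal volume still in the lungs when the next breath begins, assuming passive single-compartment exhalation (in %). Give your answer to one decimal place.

12.5

Flow: 64 L/min ÷ 60 = 1.0667 L/s.
Vt = flow × Ti = 1.0667 L/s × 0.39 s × 1000 mL/L = 416.01 mL.
R = (PIP − Pplat)/V̇ = (39 − 12) / 1.0667 = 27.0/1.0667 = 25.312 cmH2O·s/L.
C = Vt/(Pplat − PEEP) = 416.01 / (12 − 5) = 416.01/7.0 = 59.43 mL/cmH2O.
τ = R × C = 25.312 × 0.05943 L/cmH2O = 1.504 s.
Fraction remaining at end-expiration = e^(−Te/τ) = e^(−3.13/1.504) = 0.1248 → 12.48%.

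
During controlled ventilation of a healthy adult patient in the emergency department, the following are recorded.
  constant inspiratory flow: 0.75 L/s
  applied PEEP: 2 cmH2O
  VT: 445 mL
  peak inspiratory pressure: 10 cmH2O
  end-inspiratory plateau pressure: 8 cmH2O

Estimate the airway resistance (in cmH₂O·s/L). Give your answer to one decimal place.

Raw = (PIP − Pplat) / flow = (10 − 8) / 0.75 = 2.0 / 0.75 = 2.667 cmH2O·s/L.

2.7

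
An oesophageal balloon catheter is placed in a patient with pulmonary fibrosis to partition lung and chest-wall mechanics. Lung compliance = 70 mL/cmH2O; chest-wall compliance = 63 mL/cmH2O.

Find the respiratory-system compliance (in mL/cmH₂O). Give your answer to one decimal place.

Lung and chest wall are elastances in series: 1/Crs = 1/CL + 1/Ccw.
1/Crs = 1/70 + 1/63 = 0.03016.
Crs = 33.156 mL/cmH2O.

33.2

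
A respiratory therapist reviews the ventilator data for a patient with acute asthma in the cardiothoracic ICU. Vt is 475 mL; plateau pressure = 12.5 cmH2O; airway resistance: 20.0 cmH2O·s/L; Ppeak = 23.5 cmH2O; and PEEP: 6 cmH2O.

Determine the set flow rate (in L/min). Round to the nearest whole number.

flow = (PIP − Pplat) / Raw = (23.5 − 12.5) / 20.0 = 0.55 L/s × 60 = 33.0 L/min.

33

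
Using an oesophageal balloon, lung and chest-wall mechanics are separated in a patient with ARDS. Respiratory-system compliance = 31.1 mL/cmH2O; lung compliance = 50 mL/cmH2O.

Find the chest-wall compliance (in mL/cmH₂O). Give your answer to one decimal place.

1/Ccw = 1/Crs − 1/CL.
1/Ccw = 1/31.1 − 1/50 = 0.01215.
Ccw = 82.305 mL/cmH2O.

82.3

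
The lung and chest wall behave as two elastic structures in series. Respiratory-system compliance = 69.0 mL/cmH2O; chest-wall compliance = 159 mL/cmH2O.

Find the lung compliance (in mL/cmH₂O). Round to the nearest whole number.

1/CL = 1/Crs − 1/Ccw.
1/CL = 1/69.0 − 1/159 = 0.008203.
CL = 121.91 mL/cmH2O.

122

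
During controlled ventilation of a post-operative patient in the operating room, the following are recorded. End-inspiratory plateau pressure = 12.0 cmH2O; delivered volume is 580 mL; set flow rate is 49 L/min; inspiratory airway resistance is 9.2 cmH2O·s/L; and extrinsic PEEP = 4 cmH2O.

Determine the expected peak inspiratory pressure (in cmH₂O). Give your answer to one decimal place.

19.5

Flow: 49 L/min ÷ 60 = 0.8167 L/s.
PIP = Pplat + Raw × flow = 12.0 + 9.2 × 0.8167 = 12.0 + 7.514 = 19.514 cmH2O.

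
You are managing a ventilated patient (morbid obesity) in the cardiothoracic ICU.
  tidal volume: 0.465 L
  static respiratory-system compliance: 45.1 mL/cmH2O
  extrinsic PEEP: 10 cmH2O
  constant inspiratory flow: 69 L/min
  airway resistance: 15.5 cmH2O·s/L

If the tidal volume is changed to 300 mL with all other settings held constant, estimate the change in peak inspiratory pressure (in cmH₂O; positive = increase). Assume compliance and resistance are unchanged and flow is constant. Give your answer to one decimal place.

PIP = Vt/C + R·V̇ + PEEP (constant-flow equation of motion).
Only the elastic term changes: ΔPIP = ΔVt / C = (300 − 465) / 45.1 = -3.659 cmH2O.

-3.7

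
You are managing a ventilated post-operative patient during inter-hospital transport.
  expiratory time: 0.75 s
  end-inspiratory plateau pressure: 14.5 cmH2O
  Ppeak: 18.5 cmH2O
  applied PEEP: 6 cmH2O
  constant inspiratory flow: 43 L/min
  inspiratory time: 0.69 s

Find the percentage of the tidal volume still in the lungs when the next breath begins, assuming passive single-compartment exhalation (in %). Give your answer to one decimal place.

Flow: 43 L/min ÷ 60 = 0.7167 L/s.
Vt = flow × Ti = 0.7167 L/s × 0.69 s × 1000 mL/L = 494.52 mL.
R = (PIP − Pplat)/V̇ = (18.5 − 14.5) / 0.7167 = 4.0/0.7167 = 5.581 cmH2O·s/L.
C = Vt/(Pplat − PEEP) = 494.52 / (14.5 − 6) = 494.52/8.5 = 58.179 mL/cmH2O.
τ = R × C = 5.581 × 0.05818 L/cmH2O = 0.3247 s.
Fraction remaining at end-expiration = e^(−Te/τ) = e^(−0.75/0.3247) = 0.09928 → 9.928%.

9.9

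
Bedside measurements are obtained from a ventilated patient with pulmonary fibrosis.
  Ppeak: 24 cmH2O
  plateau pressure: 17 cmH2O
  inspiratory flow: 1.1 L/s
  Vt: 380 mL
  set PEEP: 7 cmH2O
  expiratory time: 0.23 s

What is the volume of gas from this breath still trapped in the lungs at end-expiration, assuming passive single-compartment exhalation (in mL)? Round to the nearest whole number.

147

R = (PIP − Pplat)/V̇ = (24 − 17) / 1.1 = 7.0/1.1 = 6.364 cmH2O·s/L.
C = Vt/(Pplat − PEEP) = 380.0 / (17 − 7) = 380.0/10.0 = 38.0 mL/cmH2O.
τ = R × C = 6.364 × 0.038 L/cmH2O = 0.2418 s.
Fraction remaining = e^(−Te/τ) = e^(−0.23/0.2418) = 0.3863.
Trapped volume = 380.0 × 0.3863 = 146.79 mL.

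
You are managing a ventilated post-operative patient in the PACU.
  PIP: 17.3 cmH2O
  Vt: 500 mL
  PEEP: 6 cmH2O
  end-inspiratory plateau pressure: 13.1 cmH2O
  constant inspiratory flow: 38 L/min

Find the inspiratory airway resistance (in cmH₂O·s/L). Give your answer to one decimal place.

Flow: 38 L/min ÷ 60 = 0.6333 L/s.
Raw = (PIP − Pplat) / flow = (17.3 − 13.1) / 0.6333 = 4.2 / 0.6333 = 6.632 cmH2O·s/L.

6.6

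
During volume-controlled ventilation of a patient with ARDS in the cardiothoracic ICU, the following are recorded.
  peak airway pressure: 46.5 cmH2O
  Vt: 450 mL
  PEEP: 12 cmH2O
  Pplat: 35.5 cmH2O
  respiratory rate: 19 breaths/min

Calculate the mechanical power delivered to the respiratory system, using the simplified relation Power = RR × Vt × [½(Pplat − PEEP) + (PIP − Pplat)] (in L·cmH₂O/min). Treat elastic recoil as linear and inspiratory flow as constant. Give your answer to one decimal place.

Per-breath work = Vt × [½(Pplat−PEEP) + (PIP−Pplat)] = 0.450 × [0.5×23.5 + 11.0] = 0.450 × 22.75 = 10.238 L·cmH2O.
Power = 19 × 10.238 = 194.52 L·cmH2O/min.

194.5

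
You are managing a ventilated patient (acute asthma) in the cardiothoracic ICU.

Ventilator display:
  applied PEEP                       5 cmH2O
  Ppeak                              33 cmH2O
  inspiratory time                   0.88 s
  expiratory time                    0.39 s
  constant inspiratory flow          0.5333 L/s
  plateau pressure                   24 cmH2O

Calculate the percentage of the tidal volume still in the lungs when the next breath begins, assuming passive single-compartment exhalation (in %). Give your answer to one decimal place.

39.2

Vt = flow × Ti = 0.5333 L/s × 0.88 s × 1000 mL/L = 469.3 mL.
R = (PIP − Pplat)/V̇ = (33 − 24) / 0.5333 = 9.0/0.5333 = 16.876 cmH2O·s/L.
C = Vt/(Pplat − PEEP) = 469.3 / (24 − 5) = 469.3/19.0 = 24.7 mL/cmH2O.
τ = R × C = 16.876 × 0.0247 L/cmH2O = 0.4168 s.
Fraction remaining at end-expiration = e^(−Te/τ) = e^(−0.39/0.4168) = 0.3923 → 39.23%.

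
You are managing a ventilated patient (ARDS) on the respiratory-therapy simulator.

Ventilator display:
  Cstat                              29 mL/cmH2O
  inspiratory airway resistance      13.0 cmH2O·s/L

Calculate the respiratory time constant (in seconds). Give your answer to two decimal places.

0.38

τ = R × C = 13.0 × 29 mL/cmH2O = 13.0 × 0.029 L/cmH2O = 0.377 s.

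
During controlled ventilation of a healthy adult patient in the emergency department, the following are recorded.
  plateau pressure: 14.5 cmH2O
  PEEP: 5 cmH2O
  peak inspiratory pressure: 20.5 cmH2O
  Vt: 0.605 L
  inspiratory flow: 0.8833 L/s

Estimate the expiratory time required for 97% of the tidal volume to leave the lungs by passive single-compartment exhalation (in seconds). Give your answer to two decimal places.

R = (PIP − Pplat)/V̇ = (20.5 − 14.5) / 0.8833 = 6.0/0.8833 = 6.793 cmH2O·s/L.
C = Vt/(Pplat − PEEP) = 605.0 / (14.5 − 5) = 605.0/9.5 = 63.684 mL/cmH2O.
τ = R × C = 6.793 × 0.06368 L/cmH2O = 0.4326 s.
t = −τ·ln(1 − 0.97) = −0.4326·ln(0.03) = 1.517 s.

1.52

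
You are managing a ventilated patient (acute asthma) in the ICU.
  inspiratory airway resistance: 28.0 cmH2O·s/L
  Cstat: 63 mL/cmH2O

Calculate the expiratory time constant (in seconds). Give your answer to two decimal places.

τ = R × C = 28.0 × 63 mL/cmH2O = 28.0 × 0.063 L/cmH2O = 1.764 s.

1.76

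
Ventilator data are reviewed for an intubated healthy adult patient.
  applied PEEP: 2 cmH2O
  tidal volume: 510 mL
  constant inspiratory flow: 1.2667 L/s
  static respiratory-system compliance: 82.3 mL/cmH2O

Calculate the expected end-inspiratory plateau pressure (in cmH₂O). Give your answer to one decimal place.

8.2

Pplat = PEEP + Vt / Cstat = 2 + 510 / 82.3 = 2 + 6.197 = 8.197 cmH2O.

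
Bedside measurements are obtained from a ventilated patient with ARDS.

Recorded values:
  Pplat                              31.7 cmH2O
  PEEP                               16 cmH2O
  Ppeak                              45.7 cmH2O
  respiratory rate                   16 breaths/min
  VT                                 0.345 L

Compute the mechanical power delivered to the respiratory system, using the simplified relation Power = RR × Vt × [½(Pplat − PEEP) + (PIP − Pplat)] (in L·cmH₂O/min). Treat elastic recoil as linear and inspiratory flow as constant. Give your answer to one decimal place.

120.6

Per-breath work = Vt × [½(Pplat−PEEP) + (PIP−Pplat)] = 0.345 × [0.5×15.7 + 14.0] = 0.345 × 21.85 = 7.538 L·cmH2O.
Power = 16 × 7.538 = 120.61 L·cmH2O/min.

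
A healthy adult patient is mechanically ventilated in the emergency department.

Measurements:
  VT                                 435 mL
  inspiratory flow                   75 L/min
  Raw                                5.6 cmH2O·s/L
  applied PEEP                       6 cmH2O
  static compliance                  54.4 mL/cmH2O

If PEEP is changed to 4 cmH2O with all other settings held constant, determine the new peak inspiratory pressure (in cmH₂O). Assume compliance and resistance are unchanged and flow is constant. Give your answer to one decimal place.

19.0

Flow: 75 L/min ÷ 60 = 1.25 L/s.
PIP = Vt/C + R·V̇ + PEEP (constant-flow equation of motion).
Only the baseline term changes: ΔPIP = ΔPEEP = 4 − 6 = -2.0 cmH2O.
Original PIP = 435/54.4 + 5.6×1.25 + 6 = 20.996 cmH2O; new PIP = 20.996 + (-2.0) = 18.996 cmH2O.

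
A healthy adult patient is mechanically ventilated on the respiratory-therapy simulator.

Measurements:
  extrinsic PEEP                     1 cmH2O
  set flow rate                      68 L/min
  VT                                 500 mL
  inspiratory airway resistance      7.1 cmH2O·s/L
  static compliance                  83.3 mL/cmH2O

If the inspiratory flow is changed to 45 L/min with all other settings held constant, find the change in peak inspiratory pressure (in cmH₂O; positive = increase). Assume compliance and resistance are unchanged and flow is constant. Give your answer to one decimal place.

Flow: 68 L/min ÷ 60 = 1.1333 L/s.
New flow: 45 L/min ÷ 60 = 0.75 L/s.
PIP = Vt/C + R·V̇ + PEEP (constant-flow equation of motion).
Only the resistive term changes: ΔPIP = R × ΔV̇ = 7.1 × (0.75 − 1.1333) = 7.1 × -0.3833 = -2.721 cmH2O.

-2.7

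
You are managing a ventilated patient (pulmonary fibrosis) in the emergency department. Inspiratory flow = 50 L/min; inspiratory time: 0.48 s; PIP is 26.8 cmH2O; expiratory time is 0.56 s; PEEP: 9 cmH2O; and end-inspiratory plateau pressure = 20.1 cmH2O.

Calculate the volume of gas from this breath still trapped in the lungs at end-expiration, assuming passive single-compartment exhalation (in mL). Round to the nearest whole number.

58

Flow: 50 L/min ÷ 60 = 0.8333 L/s.
Vt = flow × Ti = 0.8333 L/s × 0.48 s × 1000 mL/L = 399.98 mL.
R = (PIP − Pplat)/V̇ = (26.8 − 20.1) / 0.8333 = 6.7/0.8333 = 8.04 cmH2O·s/L.
C = Vt/(Pplat − PEEP) = 399.98 / (20.1 − 9) = 399.98/11.1 = 36.034 mL/cmH2O.
τ = R × C = 8.04 × 0.03603 L/cmH2O = 0.2897 s.
Fraction remaining = e^(−Te/τ) = e^(−0.56/0.2897) = 0.1447.
Trapped volume = 399.98 × 0.1447 = 57.877 mL.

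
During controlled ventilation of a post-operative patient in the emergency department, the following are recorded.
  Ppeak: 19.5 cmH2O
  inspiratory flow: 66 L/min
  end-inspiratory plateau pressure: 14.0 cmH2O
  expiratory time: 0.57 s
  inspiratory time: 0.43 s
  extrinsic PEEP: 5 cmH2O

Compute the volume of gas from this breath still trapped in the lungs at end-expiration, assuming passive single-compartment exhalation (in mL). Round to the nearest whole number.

54

Flow: 66 L/min ÷ 60 = 1.1 L/s.
Vt = flow × Ti = 1.1 L/s × 0.43 s × 1000 mL/L = 473.0 mL.
R = (PIP − Pplat)/V̇ = (19.5 − 14.0) / 1.1 = 5.5/1.1 = 5.0 cmH2O·s/L.
C = Vt/(Pplat − PEEP) = 473.0 / (14.0 − 5) = 473.0/9.0 = 52.556 mL/cmH2O.
τ = R × C = 5.0 × 0.05256 L/cmH2O = 0.2628 s.
Fraction remaining = e^(−Te/τ) = e^(−0.57/0.2628) = 0.1143.
Trapped volume = 473.0 × 0.1143 = 54.064 mL.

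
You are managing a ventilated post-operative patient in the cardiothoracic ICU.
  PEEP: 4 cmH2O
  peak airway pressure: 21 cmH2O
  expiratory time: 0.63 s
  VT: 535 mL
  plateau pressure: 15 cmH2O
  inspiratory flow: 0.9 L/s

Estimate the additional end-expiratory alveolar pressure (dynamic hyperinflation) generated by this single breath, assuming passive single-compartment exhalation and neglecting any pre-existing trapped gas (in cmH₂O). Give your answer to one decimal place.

R = (PIP − Pplat)/V̇ = (21 − 15) / 0.9 = 6.0/0.9 = 6.667 cmH2O·s/L.
C = Vt/(Pplat − PEEP) = 535.0 / (15 − 4) = 535.0/11.0 = 48.636 mL/cmH2O.
τ = R × C = 6.667 × 0.04864 L/cmH2O = 0.3243 s.
Fraction remaining = e^(−Te/τ) = e^(−0.63/0.3243) = 0.1433; trapped volume = 535.0 × 0.1433 = 76.666 mL.
Additional alveolar pressure from trapping ≈ V_trapped / C = 76.666 / 48.636 = 1.576 cmH2O.

1.6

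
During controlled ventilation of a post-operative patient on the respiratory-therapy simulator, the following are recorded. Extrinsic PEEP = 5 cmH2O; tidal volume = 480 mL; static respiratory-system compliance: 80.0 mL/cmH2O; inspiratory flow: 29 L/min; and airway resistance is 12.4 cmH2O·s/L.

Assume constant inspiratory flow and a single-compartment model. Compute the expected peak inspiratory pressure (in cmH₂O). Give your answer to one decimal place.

17.0

Flow: 29 L/min ÷ 60 = 0.4833 L/s.
Equation of motion (constant flow): PIP = Vt/C + R·V̇ + PEEP.
PIP = 480/80.0 + 12.4×0.4833 + 5 = 6.0 + 5.993 + 5 = 16.993 cmH2O.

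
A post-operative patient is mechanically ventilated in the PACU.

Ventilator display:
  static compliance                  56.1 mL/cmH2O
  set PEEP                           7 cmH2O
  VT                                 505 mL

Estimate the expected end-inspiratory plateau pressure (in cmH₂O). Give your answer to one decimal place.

Pplat = PEEP + Vt / Cstat = 7 + 505 / 56.1 = 7 + 9.002 = 16.002 cmH2O.

16.0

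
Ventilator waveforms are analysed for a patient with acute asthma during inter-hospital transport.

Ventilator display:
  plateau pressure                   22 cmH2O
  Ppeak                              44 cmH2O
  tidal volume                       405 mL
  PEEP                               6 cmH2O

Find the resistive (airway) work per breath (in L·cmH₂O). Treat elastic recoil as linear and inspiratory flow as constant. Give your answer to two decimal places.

With constant inspiratory flow the resistive pressure is constant at PIP − Pplat = 44 − 22 = 22.0 cmH2O, so resistive work = 22.0 × 0.405 = 8.91 L·cmH2O.

8.91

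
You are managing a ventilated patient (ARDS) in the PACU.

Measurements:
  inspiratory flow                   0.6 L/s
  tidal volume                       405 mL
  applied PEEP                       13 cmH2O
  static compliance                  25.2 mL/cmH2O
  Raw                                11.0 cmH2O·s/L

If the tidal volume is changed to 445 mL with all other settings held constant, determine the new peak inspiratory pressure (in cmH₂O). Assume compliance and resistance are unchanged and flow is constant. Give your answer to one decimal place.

37.3

PIP = Vt/C + R·V̇ + PEEP (constant-flow equation of motion).
Only the elastic term changes: ΔPIP = ΔVt / C = (445 − 405) / 25.2 = 1.587 cmH2O.
Original PIP = 405/25.2 + 11.0×0.6 + 13 = 35.671 cmH2O; new PIP = 35.671 + (1.587) = 37.258 cmH2O.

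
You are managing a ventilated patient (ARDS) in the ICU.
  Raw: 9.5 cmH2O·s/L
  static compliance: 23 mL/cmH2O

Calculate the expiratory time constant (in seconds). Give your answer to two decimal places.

τ = R × C = 9.5 × 23 mL/cmH2O = 9.5 × 0.023 L/cmH2O = 0.2185 s.

0.22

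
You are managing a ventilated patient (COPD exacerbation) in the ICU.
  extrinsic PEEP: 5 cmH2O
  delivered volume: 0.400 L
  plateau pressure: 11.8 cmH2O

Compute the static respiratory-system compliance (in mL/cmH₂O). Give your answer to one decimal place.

Cstat = Vt / (Pplat − PEEP) = 400 / (11.8 − 5) = 400 / 6.8 = 58.824 mL/cmH2O.

58.8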